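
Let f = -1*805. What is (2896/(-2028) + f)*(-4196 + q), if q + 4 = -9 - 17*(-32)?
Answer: 1498468235/507 ≈ 2.9556e+6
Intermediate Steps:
q = 531 (q = -4 + (-9 - 17*(-32)) = -4 + (-9 + 544) = -4 + 535 = 531)
f = -805
(2896/(-2028) + f)*(-4196 + q) = (2896/(-2028) - 805)*(-4196 + 531) = (2896*(-1/2028) - 805)*(-3665) = (-724/507 - 805)*(-3665) = -408859/507*(-3665) = 1498468235/507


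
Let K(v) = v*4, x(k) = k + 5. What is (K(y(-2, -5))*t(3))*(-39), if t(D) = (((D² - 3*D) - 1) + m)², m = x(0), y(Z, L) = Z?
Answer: 4992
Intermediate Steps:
x(k) = 5 + k
m = 5 (m = 5 + 0 = 5)
K(v) = 4*v
t(D) = (4 + D² - 3*D)² (t(D) = (((D² - 3*D) - 1) + 5)² = ((-1 + D² - 3*D) + 5)² = (4 + D² - 3*D)²)
(K(y(-2, -5))*t(3))*(-39) = ((4*(-2))*(4 + 3² - 3*3)²)*(-39) = -8*(4 + 9 - 9)²*(-39) = -8*4²*(-39) = -8*16*(-39) = -128*(-39) = 4992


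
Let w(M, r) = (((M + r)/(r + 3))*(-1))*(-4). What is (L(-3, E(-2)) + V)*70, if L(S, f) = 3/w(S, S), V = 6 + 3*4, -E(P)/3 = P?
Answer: 1260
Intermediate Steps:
w(M, r) = 4*(M + r)/(3 + r) (w(M, r) = (((M + r)/(3 + r))*(-1))*(-4) = -(M + r)/(3 + r)*(-4) = 4*(M + r)/(3 + r))
E(P) = -3*P
V = 18 (V = 6 + 12 = 18)
L(S, f) = 3*(3 + S)/(8*S) (L(S, f) = 3/((4*(S + S)/(3 + S))) = 3/((4*(2*S)/(3 + S))) = 3/((8*S/(3 + S))) = 3*((3 + S)/(8*S)) = 3*(3 + S)/(8*S))
(L(-3, E(-2)) + V)*70 = ((3/8)*(3 - 3)/(-3) + 18)*70 = ((3/8)*(-1/3)*0 + 18)*70 = (0 + 18)*70 = 18*70 = 1260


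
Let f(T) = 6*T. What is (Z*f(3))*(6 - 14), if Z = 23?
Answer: -3312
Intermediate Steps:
(Z*f(3))*(6 - 14) = (23*(6*3))*(6 - 14) = (23*18)*(-8) = 414*(-8) = -3312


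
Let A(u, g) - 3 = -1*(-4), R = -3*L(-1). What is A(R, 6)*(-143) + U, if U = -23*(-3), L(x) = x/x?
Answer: -932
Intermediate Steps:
L(x) = 1
U = 69
R = -3 (R = -3*1 = -3)
A(u, g) = 7 (A(u, g) = 3 - 1*(-4) = 3 + 4 = 7)
A(R, 6)*(-143) + U = 7*(-143) + 69 = -1001 + 69 = -932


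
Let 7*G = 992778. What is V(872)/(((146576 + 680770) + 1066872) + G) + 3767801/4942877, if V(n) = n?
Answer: 6716252073089/8805923204826 ≈ 0.76270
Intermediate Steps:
G = 992778/7 (G = (1/7)*992778 = 992778/7 ≈ 1.4183e+5)
V(872)/(((146576 + 680770) + 1066872) + G) + 3767801/4942877 = 872/(((146576 + 680770) + 1066872) + 992778/7) + 3767801/4942877 = 872/((827346 + 1066872) + 992778/7) + 3767801*(1/4942877) = 872/(1894218 + 992778/7) + 3767801/4942877 = 872/(14252304/7) + 3767801/4942877 = 872*(7/14252304) + 3767801/4942877 = 763/1781538 + 3767801/4942877 = 6716252073089/8805923204826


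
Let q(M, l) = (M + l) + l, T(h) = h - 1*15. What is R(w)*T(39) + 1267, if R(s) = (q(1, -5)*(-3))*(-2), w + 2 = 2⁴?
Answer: -29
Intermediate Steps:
T(h) = -15 + h (T(h) = h - 15 = -15 + h)
w = 14 (w = -2 + 2⁴ = -2 + 16 = 14)
q(M, l) = M + 2*l
R(s) = -54 (R(s) = ((1 + 2*(-5))*(-3))*(-2) = ((1 - 10)*(-3))*(-2) = -9*(-3)*(-2) = 27*(-2) = -54)
R(w)*T(39) + 1267 = -54*(-15 + 39) + 1267 = -54*24 + 1267 = -1296 + 1267 = -29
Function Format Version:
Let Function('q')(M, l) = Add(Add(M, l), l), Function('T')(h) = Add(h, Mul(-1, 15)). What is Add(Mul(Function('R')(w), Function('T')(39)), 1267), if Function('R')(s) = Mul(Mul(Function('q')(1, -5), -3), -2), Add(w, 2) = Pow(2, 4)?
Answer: -29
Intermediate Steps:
Function('T')(h) = Add(-15, h) (Function('T')(h) = Add(h, -15) = Add(-15, h))
w = 14 (w = Add(-2, Pow(2, 4)) = Add(-2, 16) = 14)
Function('q')(M, l) = Add(M, Mul(2, l))
Function('R')(s) = -54 (Function('R')(s) = Mul(Mul(Add(1, Mul(2, -5)), -3), -2) = Mul(Mul(Add(1, -10), -3), -2) = Mul(Mul(-9, -3), -2) = Mul(27, -2) = -54)
Add(Mul(Function('R')(w), Function('T')(39)), 1267) = Add(Mul(-54, Add(-15, 39)), 1267) = Add(Mul(-54, 24), 1267) = Add(-1296, 1267) = -29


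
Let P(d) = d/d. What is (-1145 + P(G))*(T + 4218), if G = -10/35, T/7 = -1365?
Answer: 6105528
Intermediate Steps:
T = -9555 (T = 7*(-1365) = -9555)
G = -2/7 (G = -10*1/35 = -2/7 ≈ -0.28571)
P(d) = 1
(-1145 + P(G))*(T + 4218) = (-1145 + 1)*(-9555 + 4218) = -1144*(-5337) = 6105528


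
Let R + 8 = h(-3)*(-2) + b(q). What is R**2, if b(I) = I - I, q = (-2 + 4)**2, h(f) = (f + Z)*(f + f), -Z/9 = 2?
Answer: 67600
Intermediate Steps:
Z = -18 (Z = -9*2 = -18)
h(f) = 2*f*(-18 + f) (h(f) = (f - 18)*(f + f) = (-18 + f)*(2*f) = 2*f*(-18 + f))
q = 4 (q = 2**2 = 4)
b(I) = 0
R = -260 (R = -8 + ((2*(-3)*(-18 - 3))*(-2) + 0) = -8 + ((2*(-3)*(-21))*(-2) + 0) = -8 + (126*(-2) + 0) = -8 + (-252 + 0) = -8 - 252 = -260)
R**2 = (-260)**2 = 67600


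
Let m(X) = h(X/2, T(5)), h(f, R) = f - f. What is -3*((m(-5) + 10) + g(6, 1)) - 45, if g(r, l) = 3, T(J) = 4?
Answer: -84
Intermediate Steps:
h(f, R) = 0
m(X) = 0
-3*((m(-5) + 10) + g(6, 1)) - 45 = -3*((0 + 10) + 3) - 45 = -3*(10 + 3) - 45 = -3*13 - 45 = -39 - 45 = -84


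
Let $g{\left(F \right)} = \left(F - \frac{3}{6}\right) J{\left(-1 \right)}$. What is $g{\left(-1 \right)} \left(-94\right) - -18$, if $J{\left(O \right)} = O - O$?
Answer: $18$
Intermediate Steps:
$J{\left(O \right)} = 0$
$g{\left(F \right)} = 0$ ($g{\left(F \right)} = \left(F - \frac{3}{6}\right) 0 = \left(F - \frac{1}{2}\right) 0 = \left(- \frac{1}{2} + F\right) 0 = 0$)
$g{\left(-1 \right)} \left(-94\right) - -18 = 0 \left(-94\right) - -18 = 0 + \left(-34 + 52\right) = 0 + 18 = 18$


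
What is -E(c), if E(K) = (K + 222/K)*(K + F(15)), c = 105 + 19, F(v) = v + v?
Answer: -600523/31 ≈ -19372.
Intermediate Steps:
F(v) = 2*v
c = 124
E(K) = (30 + K)*(K + 222/K) (E(K) = (K + 222/K)*(K + 2*15) = (K + 222/K)*(K + 30) = (K + 222/K)*(30 + K) = (30 + K)*(K + 222/K))
-E(c) = -(222 + 124² + 30*124 + 6660/124) = -(222 + 15376 + 3720 + 6660*(1/124)) = -(222 + 15376 + 3720 + 1665/31) = -1*600523/31 = -600523/31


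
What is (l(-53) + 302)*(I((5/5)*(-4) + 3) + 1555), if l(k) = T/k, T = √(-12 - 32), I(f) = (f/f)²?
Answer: 469912 - 3112*I*√11/53 ≈ 4.6991e+5 - 194.74*I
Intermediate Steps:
I(f) = 1 (I(f) = 1² = 1)
T = 2*I*√11 (T = √(-44) = 2*I*√11 ≈ 6.6332*I)
l(k) = 2*I*√11/k (l(k) = (2*I*√11)/k = 2*I*√11/k)
(l(-53) + 302)*(I((5/5)*(-4) + 3) + 1555) = (2*I*√11/(-53) + 302)*(1 + 1555) = (2*I*√11*(-1/53) + 302)*1556 = (-2*I*√11/53 + 302)*1556 = (302 - 2*I*√11/53)*1556 = 469912 - 3112*I*√11/53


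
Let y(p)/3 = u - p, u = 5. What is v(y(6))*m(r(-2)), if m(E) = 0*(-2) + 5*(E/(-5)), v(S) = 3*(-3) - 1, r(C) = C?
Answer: -20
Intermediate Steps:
y(p) = 15 - 3*p (y(p) = 3*(5 - p) = 15 - 3*p)
v(S) = -10 (v(S) = -9 - 1 = -10)
m(E) = -E (m(E) = 0 + 5*(E*(-⅕)) = 0 + 5*(-E/5) = 0 - E = -E)
v(y(6))*m(r(-2)) = -(-10)*(-2) = -10*2 = -20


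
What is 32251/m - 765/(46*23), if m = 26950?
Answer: 3376202/7128275 ≈ 0.47364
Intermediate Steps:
32251/m - 765/(46*23) = 32251/26950 - 765/(46*23) = 32251*(1/26950) - 765/1058 = 32251/26950 - 765*1/1058 = 32251/26950 - 765/1058 = 3376202/7128275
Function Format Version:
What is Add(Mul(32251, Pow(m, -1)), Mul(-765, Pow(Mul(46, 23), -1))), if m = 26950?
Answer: Rational(3376202, 7128275) ≈ 0.47364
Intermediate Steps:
Add(Mul(32251, Pow(m, -1)), Mul(-765, Pow(Mul(46, 23), -1))) = Add(Mul(32251, Pow(26950, -1)), Mul(-765, Pow(Mul(46, 23), -1))) = Add(Mul(32251, Rational(1, 26950)), Mul(-765, Pow(1058, -1))) = Add(Rational(32251, 26950), Mul(-765, Rational(1, 1058))) = Add(Rational(32251, 26950), Rational(-765, 1058)) = Rational(3376202, 7128275)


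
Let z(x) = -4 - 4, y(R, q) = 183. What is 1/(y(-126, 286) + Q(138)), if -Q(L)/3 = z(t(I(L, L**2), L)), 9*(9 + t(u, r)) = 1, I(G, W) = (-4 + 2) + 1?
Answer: 1/207 ≈ 0.0048309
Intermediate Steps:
I(G, W) = -1 (I(G, W) = -2 + 1 = -1)
t(u, r) = -80/9 (t(u, r) = -9 + (1/9)*1 = -9 + 1/9 = -80/9)
z(x) = -8
Q(L) = 24 (Q(L) = -3*(-8) = 24)
1/(y(-126, 286) + Q(138)) = 1/(183 + 24) = 1/207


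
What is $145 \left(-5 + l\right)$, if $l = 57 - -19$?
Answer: $10295$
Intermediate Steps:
$l = 76$ ($l = 57 + 19 = 76$)
$145 \left(-5 + l\right) = 145 \left(-5 + 76\right) = 145 \cdot 71 = 10295$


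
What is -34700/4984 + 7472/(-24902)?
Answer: -112667481/15513946 ≈ -7.2623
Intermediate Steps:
-34700/4984 + 7472/(-24902) = -34700*1/4984 + 7472*(-1/24902) = -8675/1246 - 3736/12451 = -112667481/15513946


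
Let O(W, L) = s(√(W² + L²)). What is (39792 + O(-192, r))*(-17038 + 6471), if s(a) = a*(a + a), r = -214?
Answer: -2167418504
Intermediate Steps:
s(a) = 2*a² (s(a) = a*(2*a) = 2*a²)
O(W, L) = 2*L² + 2*W² (O(W, L) = 2*(√(W² + L²))² = 2*(√(L² + W²))² = 2*(L² + W²) = 2*L² + 2*W²)
(39792 + O(-192, r))*(-17038 + 6471) = (39792 + (2*(-214)² + 2*(-192)²))*(-17038 + 6471) = (39792 + (2*45796 + 2*36864))*(-10567) = (39792 + (91592 + 73728))*(-10567) = (39792 + 165320)*(-10567) = 205112*(-10567) = -2167418504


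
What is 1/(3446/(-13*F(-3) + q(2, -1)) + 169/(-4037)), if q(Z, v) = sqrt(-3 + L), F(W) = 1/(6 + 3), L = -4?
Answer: -3285653983183/7838235542427656 + 2274509709747*I*sqrt(7)/7838235542427656 ≈ -0.00041918 + 0.00076775*I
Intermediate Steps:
F(W) = 1/9
q(Z, v) = I*sqrt(7) (q(Z, v) = sqrt(-3 - 4) = sqrt(-7) = I*sqrt(7))
1/(3446/(-13*F(-3) + q(2, -1)) + 169/(-4037)) = 1/(3446/(-13*1/9 + I*sqrt(7)) + 169/(-4037)) = 1/(3446/(-13/9 + I*sqrt(7)) + 169*(-1/4037)) = 1/(3446/(-13/9 + I*sqrt(7)) - 169/4037) = 1/(-169/4037 + 3446/(-13/9 + I*sqrt(7)))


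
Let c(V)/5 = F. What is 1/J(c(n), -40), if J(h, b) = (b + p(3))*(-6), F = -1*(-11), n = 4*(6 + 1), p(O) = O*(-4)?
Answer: 1/312 ≈ 0.0032051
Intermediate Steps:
p(O) = -4*O
n = 28 (n = 4*7 = 28)
F = 11
c(V) = 55 (c(V) = 5*11 = 55)
J(h, b) = 72 - 6*b (J(h, b) = (b - 4*3)*(-6) = (b - 12)*(-6) = (-12 + b)*(-6) = 72 - 6*b)
1/J(c(n), -40) = 1/(72 - 6*(-40)) = 1/(72 + 240) = 1/312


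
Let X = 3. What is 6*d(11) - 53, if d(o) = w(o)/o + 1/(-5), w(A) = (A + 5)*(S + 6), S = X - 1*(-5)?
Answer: 3739/55 ≈ 67.982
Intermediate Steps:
S = 8 (S = 3 - 1*(-5) = 3 + 5 = 8)
w(A) = 70 + 14*A (w(A) = (A + 5)*(8 + 6) = (5 + A)*14 = 70 + 14*A)
d(o) = -1/5 + (70 + 14*o)/o (d(o) = (70 + 14*o)/o + 1/(-5) = (70 + 14*o)/o + 1*(-1/5) = (70 + 14*o)/o - 1/5 = -1/5 + (70 + 14*o)/o)
6*d(11) - 53 = 6*(69/5 + 70/11) - 53 = 6*(1109/55) - 53 = 6654/55 - 53 = 3739/55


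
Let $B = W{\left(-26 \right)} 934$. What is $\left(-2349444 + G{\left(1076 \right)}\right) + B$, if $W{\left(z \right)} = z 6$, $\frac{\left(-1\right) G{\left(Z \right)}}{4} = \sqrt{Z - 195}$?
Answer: $-2495148 - 4 \sqrt{881} \approx -2.4953 \cdot 10^{6}$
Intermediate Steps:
$G{\left(Z \right)} = - 4 \sqrt{-195 + Z}$ ($G{\left(Z \right)} = - 4 \sqrt{Z - 195} = - 4 \sqrt{-195 + Z}$)
$W{\left(z \right)} = 6 z$
$B = -145704$ ($B = 6 \left(-26\right) 934 = \left(-156\right) 934 = -145704$)
$\left(-2349444 + G{\left(1076 \right)}\right) + B = \left(-2349444 - 4 \sqrt{-195 + 1076}\right) - 145704 = \left(-2349444 - 4 \sqrt{881}\right) - 145704 = -2495148 - 4 \sqrt{881}$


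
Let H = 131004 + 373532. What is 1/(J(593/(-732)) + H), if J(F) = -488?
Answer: 1/504048 ≈ 1.9839e-6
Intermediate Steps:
H = 504536
1/(J(593/(-732)) + H) = 1/(-488 + 504536) = 1/504048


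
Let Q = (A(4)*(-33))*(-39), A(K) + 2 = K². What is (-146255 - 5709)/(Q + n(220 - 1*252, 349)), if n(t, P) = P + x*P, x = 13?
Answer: -37991/5726 ≈ -6.6348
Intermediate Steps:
A(K) = -2 + K²
Q = 18018 (Q = ((-2 + 4²)*(-33))*(-39) = ((-2 + 16)*(-33))*(-39) = (14*(-33))*(-39) = -462*(-39) = 18018)
n(t, P) = 14*P (n(t, P) = P + 13*P = 14*P)
(-146255 - 5709)/(Q + n(220 - 1*252, 349)) = (-146255 - 5709)/(18018 + 14*349) = -151964/(18018 + 4886) = -151964/22904 = -151964*1/22904 = -37991/5726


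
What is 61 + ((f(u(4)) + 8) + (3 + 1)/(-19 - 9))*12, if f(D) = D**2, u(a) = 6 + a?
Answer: 9487/7 ≈ 1355.3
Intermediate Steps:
61 + ((f(u(4)) + 8) + (3 + 1)/(-19 - 9))*12 = 61 + (((6 + 4)**2 + 8) + (3 + 1)/(-19 - 9))*12 = 61 + ((10**2 + 8) + 4/(-28))*12 = 61 + ((100 + 8) + 4*(-1/28))*12 = 61 + (108 - 1/7)*12 = 61 + (755/7)*12 = 61 + 9060/7 = 9487/7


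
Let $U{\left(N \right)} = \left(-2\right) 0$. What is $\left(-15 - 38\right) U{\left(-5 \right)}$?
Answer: $0$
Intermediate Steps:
$U{\left(N \right)} = 0$
$\left(-15 - 38\right) U{\left(-5 \right)} = \left(-15 - 38\right) 0 = \left(-53\right) 0 = 0$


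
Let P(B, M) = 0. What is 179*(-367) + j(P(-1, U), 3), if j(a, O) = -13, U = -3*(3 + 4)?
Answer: -65706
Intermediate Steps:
U = -21 (U = -3*7 = -21)
179*(-367) + j(P(-1, U), 3) = 179*(-367) - 13 = -65693 - 13 = -65706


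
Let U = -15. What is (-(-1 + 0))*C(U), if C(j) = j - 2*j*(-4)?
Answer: -135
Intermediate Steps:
C(j) = 9*j (C(j) = j + 8*j = 9*j)
(-(-1 + 0))*C(U) = (-(-1 + 0))*(9*(-15)) = -1*(-1)*(-135) = 1*(-135) = -135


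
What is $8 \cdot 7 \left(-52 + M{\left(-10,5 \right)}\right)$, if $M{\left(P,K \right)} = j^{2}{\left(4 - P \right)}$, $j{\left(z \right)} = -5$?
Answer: $-1512$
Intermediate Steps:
$M{\left(P,K \right)} = 25$ ($M{\left(P,K \right)} = \left(-5\right)^{2} = 25$)
$8 \cdot 7 \left(-52 + M{\left(-10,5 \right)}\right) = 8 \cdot 7 \left(-52 + 25\right) = 56 \left(-27\right) = -1512$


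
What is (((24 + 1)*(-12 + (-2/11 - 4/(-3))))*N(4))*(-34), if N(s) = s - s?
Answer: 0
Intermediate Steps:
N(s) = 0
(((24 + 1)*(-12 + (-2/11 - 4/(-3))))*N(4))*(-34) = (((24 + 1)*(-12 + (-2/11 - 4/(-3))))*0)*(-34) = ((25*(-12 + (-2*1/11 - 4*(-⅓))))*0)*(-34) = ((25*(-12 + (-2/11 + 4/3)))*0)*(-34) = ((25*(-12 + 38/33))*0)*(-34) = ((25*(-358/33))*0)*(-34) = -8950/33*0*(-34) = 0*(-34) = 0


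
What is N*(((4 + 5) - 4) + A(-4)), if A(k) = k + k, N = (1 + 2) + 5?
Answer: -24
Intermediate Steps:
N = 8 (N = 3 + 5 = 8)
A(k) = 2*k
N*(((4 + 5) - 4) + A(-4)) = 8*(((4 + 5) - 4) + 2*(-4)) = 8*((9 - 4) - 8) = 8*(5 - 8) = 8*(-3) = -24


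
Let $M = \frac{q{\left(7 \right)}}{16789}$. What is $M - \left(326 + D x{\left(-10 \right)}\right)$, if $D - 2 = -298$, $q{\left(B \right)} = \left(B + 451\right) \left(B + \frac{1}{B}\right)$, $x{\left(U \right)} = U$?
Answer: $- \frac{386157678}{117523} \approx -3285.8$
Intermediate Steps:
$q{\left(B \right)} = \left(451 + B\right) \left(B + \frac{1}{B}\right)$
$D = -296$ ($D = 2 - 298 = -296$)
$M = \frac{22900}{117523}$ ($M = \frac{1 + 7^{2} + 451 \cdot 7 + \frac{451}{7}}{16789} = \left(1 + 49 + 3157 + 451 \cdot \frac{1}{7}\right) \frac{1}{16789} = \left(1 + 49 + 3157 + \frac{451}{7}\right) \frac{1}{16789} = \frac{22900}{7} \cdot \frac{1}{16789} = \frac{22900}{117523} \approx 0.19486$)
$M - \left(326 + D x{\left(-10 \right)}\right) = \frac{22900}{117523} - \left(326 - -2960\right) = \frac{22900}{117523} - \left(326 + 2960\right) = \frac{22900}{117523} - 3286 = - \frac{386157678}{117523}$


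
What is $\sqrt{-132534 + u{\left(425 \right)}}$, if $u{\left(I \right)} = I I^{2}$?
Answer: $\sqrt{76633091} \approx 8754.0$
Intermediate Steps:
$u{\left(I \right)} = I^{3}$
$\sqrt{-132534 + u{\left(425 \right)}} = \sqrt{-132534 + 425^{3}} = \sqrt{-132534 + 76765625} = \sqrt{76633091}$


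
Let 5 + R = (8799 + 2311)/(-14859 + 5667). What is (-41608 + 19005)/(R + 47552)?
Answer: -103883388/218520457 ≈ -0.47539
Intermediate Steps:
R = -28535/4596 (R = -5 + (8799 + 2311)/(-14859 + 5667) = -5 + 11110/(-9192) = -5 + 11110*(-1/9192) = -5 - 5555/4596 = -28535/4596 ≈ -6.2087)
(-41608 + 19005)/(R + 47552) = (-41608 + 19005)/(-28535/4596 + 47552) = -22603/218520457/4596 = -22603*4596/218520457 = -103883388/218520457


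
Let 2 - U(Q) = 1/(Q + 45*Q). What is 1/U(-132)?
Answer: 6072/12145 ≈ 0.49996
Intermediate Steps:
U(Q) = 2 - 1/(46*Q) (U(Q) = 2 - 1/(Q + 45*Q) = 2 - 1/(46*Q))
1/U(-132) = 1/(2 - 1/46/(-132)) = 1/(2 - 1/46*(-1/132)) = 1/(2 + 1/6072) = 1/(12145/6072) = 6072/12145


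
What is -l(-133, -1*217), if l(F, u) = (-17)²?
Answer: -289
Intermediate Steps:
l(F, u) = 289
-l(-133, -1*217) = -1*289 = -289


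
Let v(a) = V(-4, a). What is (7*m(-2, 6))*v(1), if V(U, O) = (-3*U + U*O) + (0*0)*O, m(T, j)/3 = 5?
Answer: 840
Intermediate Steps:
m(T, j) = 15 (m(T, j) = 3*5 = 15)
V(U, O) = -3*U + O*U (V(U, O) = (-3*U + O*U) + 0*O = (-3*U + O*U) + 0 = -3*U + O*U)
v(a) = 12 - 4*a (v(a) = -4*(-3 + a) = 12 - 4*a)
(7*m(-2, 6))*v(1) = (7*15)*(12 - 4*1) = 105*(12 - 4) = 105*8 = 840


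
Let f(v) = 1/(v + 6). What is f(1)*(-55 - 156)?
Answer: -211/7 ≈ -30.143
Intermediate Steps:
f(v) = 1/(6 + v)
f(1)*(-55 - 156) = (-55 - 156)/(6 + 1) = -211/7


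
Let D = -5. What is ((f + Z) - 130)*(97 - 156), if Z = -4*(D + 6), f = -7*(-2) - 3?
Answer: 7257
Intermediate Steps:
f = 11 (f = 14 - 3 = 11)
Z = -4 (Z = -4*(-5 + 6) = -4*1 = -4)
((f + Z) - 130)*(97 - 156) = ((11 - 4) - 130)*(97 - 156) = (7 - 130)*(-59) = -123*(-59) = 7257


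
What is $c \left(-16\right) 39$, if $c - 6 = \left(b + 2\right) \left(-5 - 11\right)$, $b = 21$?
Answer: $225888$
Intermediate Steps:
$c = -362$ ($c = 6 + \left(21 + 2\right) \left(-5 - 11\right) = 6 + 23 \left(-16\right) = 6 - 368 = -362$)
$c \left(-16\right) 39 = \left(-362\right) \left(-16\right) 39 = 5792 \cdot 39 = 225888$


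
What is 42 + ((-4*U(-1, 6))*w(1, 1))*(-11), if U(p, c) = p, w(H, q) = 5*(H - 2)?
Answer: 262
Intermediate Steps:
w(H, q) = -10 + 5*H (w(H, q) = 5*(-2 + H) = -10 + 5*H)
42 + ((-4*U(-1, 6))*w(1, 1))*(-11) = 42 + ((-4*(-1))*(-10 + 5*1))*(-11) = 42 + (4*(-10 + 5))*(-11) = 42 + (4*(-5))*(-11) = 42 - 20*(-11) = 42 + 220 = 262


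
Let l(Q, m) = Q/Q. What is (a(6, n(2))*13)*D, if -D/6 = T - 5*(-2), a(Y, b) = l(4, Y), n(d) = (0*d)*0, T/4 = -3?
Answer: 156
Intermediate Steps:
T = -12 (T = 4*(-3) = -12)
n(d) = 0 (n(d) = 0*0 = 0)
l(Q, m) = 1
a(Y, b) = 1
D = 12 (D = -6*(-12 - 5*(-2)) = -6*(-12 + 10) = -6*(-2) = 12)
(a(6, n(2))*13)*D = (1*13)*12 = 13*12 = 156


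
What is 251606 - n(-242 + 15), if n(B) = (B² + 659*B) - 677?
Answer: 350347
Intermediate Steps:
n(B) = -677 + B² + 659*B
251606 - n(-242 + 15) = 251606 - (-677 + (-242 + 15)² + 659*(-242 + 15)) = 251606 - (-677 + (-227)² + 659*(-227)) = 251606 - (-677 + 51529 - 149593) = 251606 - 1*(-98741) = 251606 + 98741 = 350347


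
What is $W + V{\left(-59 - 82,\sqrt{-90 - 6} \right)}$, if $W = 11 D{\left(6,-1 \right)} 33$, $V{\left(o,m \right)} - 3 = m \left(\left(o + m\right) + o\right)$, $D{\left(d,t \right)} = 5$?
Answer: $1722 - 1128 i \sqrt{6} \approx 1722.0 - 2763.0 i$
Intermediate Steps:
$V{\left(o,m \right)} = 3 + m \left(m + 2 o\right)$ ($V{\left(o,m \right)} = 3 + m \left(\left(o + m\right) + o\right) = 3 + m \left(\left(m + o\right) + o\right) = 3 + m \left(m + 2 o\right)$)
$W = 1815$ ($W = 11 \cdot 5 \cdot 33 = 55 \cdot 33 = 1815$)
$W + V{\left(-59 - 82,\sqrt{-90 - 6} \right)} = 1815 + \left(3 + \left(\sqrt{-90 - 6}\right)^{2} + 2 \sqrt{-90 - 6} \left(-59 - 82\right)\right) = 1815 + \left(3 + \left(\sqrt{-96}\right)^{2} + 2 \sqrt{-96} \left(-141\right)\right) = 1815 + \left(3 + \left(4 i \sqrt{6}\right)^{2} + 2 \cdot 4 i \sqrt{6} \left(-141\right)\right) = 1815 - \left(93 + 1128 i \sqrt{6}\right) = 1722 - 1128 i \sqrt{6}$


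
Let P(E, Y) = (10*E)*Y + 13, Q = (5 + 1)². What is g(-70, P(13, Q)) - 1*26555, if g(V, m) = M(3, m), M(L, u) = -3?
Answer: -26558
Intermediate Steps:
Q = 36 (Q = 6² = 36)
P(E, Y) = 13 + 10*E*Y (P(E, Y) = 10*E*Y + 13 = 13 + 10*E*Y)
g(V, m) = -3
g(-70, P(13, Q)) - 1*26555 = -3 - 1*26555 = -3 - 26555 = -26558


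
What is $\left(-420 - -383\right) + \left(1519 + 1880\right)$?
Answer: $3362$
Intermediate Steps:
$\left(-420 - -383\right) + \left(1519 + 1880\right) = \left(-420 + 383\right) + 3399 = -37 + 3399 = 3362$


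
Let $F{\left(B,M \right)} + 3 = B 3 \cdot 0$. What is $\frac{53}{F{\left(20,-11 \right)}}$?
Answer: $- \frac{53}{3} \approx -17.667$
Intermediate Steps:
$F{\left(B,M \right)} = -3$ ($F{\left(B,M \right)} = -3 + B 3 \cdot 0 = -3 + 3 B 0 = -3 + 0 = -3$)
$\frac{53}{F{\left(20,-11 \right)}} = \frac{53}{-3} = 53 \left(- \frac{1}{3}\right) = - \frac{53}{3}$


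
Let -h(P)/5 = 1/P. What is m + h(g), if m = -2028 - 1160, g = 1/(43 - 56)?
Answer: -3123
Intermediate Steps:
g = -1/13 (g = 1/(-13) = -1/13 ≈ -0.076923)
h(P) = -5/P
m = -3188
m + h(g) = -3188 - 5/(-1/13) = -3188 - 5*(-13) = -3188 + 65 = -3123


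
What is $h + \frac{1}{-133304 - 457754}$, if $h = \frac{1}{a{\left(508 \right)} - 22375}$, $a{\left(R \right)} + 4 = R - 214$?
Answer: $- \frac{613143}{13053515930} \approx -4.6971 \cdot 10^{-5}$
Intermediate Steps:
$a{\left(R \right)} = -218 + R$ ($a{\left(R \right)} = -4 + \left(R - 214\right) = -4 + \left(-214 + R\right) = -218 + R$)
$h = - \frac{1}{22085}$ ($h = \frac{1}{\left(-218 + 508\right) - 22375} = \frac{1}{290 - 22375} = \frac{1}{-22085} = - \frac{1}{22085} \approx -4.528 \cdot 10^{-5}$)
$h + \frac{1}{-133304 - 457754} = - \frac{1}{22085} + \frac{1}{-133304 - 457754} = - \frac{1}{22085} + \frac{1}{-591058} = - \frac{1}{22085} - \frac{1}{591058} = - \frac{613143}{13053515930}$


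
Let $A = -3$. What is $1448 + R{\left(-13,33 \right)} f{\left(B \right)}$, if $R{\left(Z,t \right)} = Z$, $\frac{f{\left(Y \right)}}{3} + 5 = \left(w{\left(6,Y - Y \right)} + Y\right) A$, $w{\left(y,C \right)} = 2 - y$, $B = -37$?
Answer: $-3154$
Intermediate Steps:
$f{\left(Y \right)} = 21 - 9 Y$ ($f{\left(Y \right)} = -15 + 3 \left(\left(2 - 6\right) + Y\right) \left(-3\right) = -15 + 3 \left(-4 + Y\right) \left(-3\right) = -15 + 3 \left(12 - 3 Y\right) = -15 - \left(-36 + 9 Y\right) = 21 - 9 Y$)
$1448 + R{\left(-13,33 \right)} f{\left(B \right)} = 1448 - 13 \left(21 - -333\right) = 1448 - 13 \left(21 + 333\right) = 1448 - 4602 = -3154$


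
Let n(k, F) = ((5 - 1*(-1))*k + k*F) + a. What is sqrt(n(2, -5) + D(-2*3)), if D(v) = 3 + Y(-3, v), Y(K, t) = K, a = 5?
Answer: sqrt(7) ≈ 2.6458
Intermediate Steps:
n(k, F) = 5 + 6*k + F*k (n(k, F) = ((5 - 1*(-1))*k + k*F) + 5 = ((5 + 1)*k + F*k) + 5 = (6*k + F*k) + 5 = 5 + 6*k + F*k)
D(v) = 0 (D(v) = 3 - 3 = 0)
sqrt(n(2, -5) + D(-2*3)) = sqrt((5 + 6*2 - 5*2) + 0) = sqrt((5 + 12 - 10) + 0) = sqrt(7 + 0) = sqrt(7)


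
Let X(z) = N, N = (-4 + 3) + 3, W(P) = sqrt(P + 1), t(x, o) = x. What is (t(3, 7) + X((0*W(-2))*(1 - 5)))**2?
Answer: 25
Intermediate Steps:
W(P) = sqrt(1 + P)
N = 2 (N = -1 + 3 = 2)
X(z) = 2
(t(3, 7) + X((0*W(-2))*(1 - 5)))**2 = (3 + 2)**2 = 5**2 = 25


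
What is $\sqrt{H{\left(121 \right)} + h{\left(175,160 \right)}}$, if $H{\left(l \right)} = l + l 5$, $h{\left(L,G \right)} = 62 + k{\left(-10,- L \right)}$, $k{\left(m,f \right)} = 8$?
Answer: $2 \sqrt{199} \approx 28.213$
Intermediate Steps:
$h{\left(L,G \right)} = 70$ ($h{\left(L,G \right)} = 62 + 8 = 70$)
$H{\left(l \right)} = 6 l$ ($H{\left(l \right)} = l + 5 l = 6 l$)
$\sqrt{H{\left(121 \right)} + h{\left(175,160 \right)}} = \sqrt{6 \cdot 121 + 70} = \sqrt{726 + 70} = \sqrt{796} = 2 \sqrt{199}$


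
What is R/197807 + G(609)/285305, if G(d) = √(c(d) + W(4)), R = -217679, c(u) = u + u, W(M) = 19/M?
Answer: -217679/197807 + √4891/570610 ≈ -1.1003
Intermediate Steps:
c(u) = 2*u
G(d) = √(19/4 + 2*d) (G(d) = √(2*d + 19/4) = √(19/4 + 2*d))
R/197807 + G(609)/285305 = -217679/197807 + (√(19 + 8*609)/2)/285305 = -217679*1/197807 + (√(19 + 4872)/2)*(1/285305) = -217679/197807 + (√4891/2)*(1/285305) = -217679/197807 + √4891/570610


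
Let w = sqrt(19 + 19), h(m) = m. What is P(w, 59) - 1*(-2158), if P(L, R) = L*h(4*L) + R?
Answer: 2369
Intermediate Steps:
w = sqrt(38) ≈ 6.1644
P(L, R) = R + 4*L**2 (P(L, R) = L*(4*L) + R = 4*L**2 + R = R + 4*L**2)
P(w, 59) - 1*(-2158) = (59 + 4*(sqrt(38))**2) - 1*(-2158) = (59 + 4*38) + 2158 = (59 + 152) + 2158 = 211 + 2158 = 2369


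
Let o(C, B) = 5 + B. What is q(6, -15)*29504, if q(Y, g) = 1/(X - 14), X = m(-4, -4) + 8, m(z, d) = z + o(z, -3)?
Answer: -3688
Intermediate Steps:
m(z, d) = 2 + z (m(z, d) = z + (5 - 3) = z + 2 = 2 + z)
X = 6 (X = (2 - 4) + 8 = -2 + 8 = 6)
q(Y, g) = -⅛ (q(Y, g) = 1/(6 - 14) = 1/(-8) = -⅛)
q(6, -15)*29504 = -⅛*29504 = -3688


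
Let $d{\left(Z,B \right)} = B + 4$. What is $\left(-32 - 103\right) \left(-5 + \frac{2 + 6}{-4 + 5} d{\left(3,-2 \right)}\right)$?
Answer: $-1485$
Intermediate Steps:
$d{\left(Z,B \right)} = 4 + B$
$\left(-32 - 103\right) \left(-5 + \frac{2 + 6}{-4 + 5} d{\left(3,-2 \right)}\right) = \left(-32 - 103\right) \left(-5 + \frac{2 + 6}{-4 + 5} \left(4 - 2\right)\right) = - 135 \left(-5 + \frac{8}{1} \cdot 2\right) = - 135 \left(-5 + 8 \cdot 1 \cdot 2\right) = - 135 \left(-5 + 8 \cdot 2\right) = - 135 \left(-5 + 16\right) = \left(-135\right) 11 = -1485$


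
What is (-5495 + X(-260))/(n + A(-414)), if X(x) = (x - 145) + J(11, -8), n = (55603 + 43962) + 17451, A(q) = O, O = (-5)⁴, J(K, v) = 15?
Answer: -5885/117641 ≈ -0.050025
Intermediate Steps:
O = 625
A(q) = 625
n = 117016 (n = 99565 + 17451 = 117016)
X(x) = -130 + x (X(x) = (x - 145) + 15 = (-145 + x) + 15 = -130 + x)
(-5495 + X(-260))/(n + A(-414)) = (-5495 + (-130 - 260))/(117016 + 625) = (-5495 - 390)/117641 = -5885*1/117641 = -5885/117641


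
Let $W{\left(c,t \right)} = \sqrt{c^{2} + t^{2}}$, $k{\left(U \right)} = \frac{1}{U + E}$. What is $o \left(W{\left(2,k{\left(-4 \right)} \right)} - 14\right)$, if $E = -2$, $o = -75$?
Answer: $1050 - \frac{25 \sqrt{145}}{2} \approx 899.48$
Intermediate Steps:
$k{\left(U \right)} = \frac{1}{-2 + U}$ ($k{\left(U \right)} = \frac{1}{U - 2} = \frac{1}{-2 + U}$)
$o \left(W{\left(2,k{\left(-4 \right)} \right)} - 14\right) = - 75 \left(\sqrt{2^{2} + \left(\frac{1}{-2 - 4}\right)^{2}} - 14\right) = - 75 \left(\sqrt{4 + \left(\frac{1}{-6}\right)^{2}} - 14\right) = - 75 \left(\sqrt{4 + \left(- \frac{1}{6}\right)^{2}} - 14\right) = - 75 \left(\sqrt{4 + \frac{1}{36}} - 14\right) = - 75 \left(\sqrt{\frac{145}{36}} - 14\right) = - 75 \left(\frac{\sqrt{145}}{6} - 14\right) = - 75 \left(-14 + \frac{\sqrt{145}}{6}\right) = 1050 - \frac{25 \sqrt{145}}{2}$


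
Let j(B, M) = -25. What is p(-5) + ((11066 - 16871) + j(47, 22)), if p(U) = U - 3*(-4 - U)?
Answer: -5838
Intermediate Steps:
p(U) = 12 + 4*U (p(U) = U + (12 + 3*U) = 12 + 4*U)
p(-5) + ((11066 - 16871) + j(47, 22)) = (12 + 4*(-5)) + ((11066 - 16871) - 25) = (12 - 20) + (-5805 - 25) = -8 - 5830 = -5838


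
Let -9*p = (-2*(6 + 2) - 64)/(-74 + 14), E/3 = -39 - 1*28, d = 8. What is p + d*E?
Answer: -43420/27 ≈ -1608.1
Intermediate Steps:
E = -201 (E = 3*(-39 - 1*28) = 3*(-39 - 28) = 3*(-67) = -201)
p = -4/27 (p = -(-2*(6 + 2) - 64)/(9*(-74 + 14)) = -(-2*8 - 64)/(9*(-60)) = -(-16 - 64)*(-1)/(9*60) = -(-80)*(-1)/(9*60) = -⅑*4/3 = -4/27 ≈ -0.14815)
p + d*E = -4/27 + 8*(-201) = -4/27 - 1608 = -43420/27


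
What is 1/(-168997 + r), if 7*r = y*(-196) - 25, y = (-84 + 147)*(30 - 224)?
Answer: 7/1212508 ≈ 5.7732e-6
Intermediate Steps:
y = -12222 (y = 63*(-194) = -12222)
r = 2395487/7 (r = (-12222*(-196) - 25)/7 = (2395512 - 25)/7 = (1/7)*2395487 = 2395487/7 ≈ 3.4221e+5)
1/(-168997 + r) = 1/(-168997 + 2395487/7) = 1/(1212508/7) = 7/1212508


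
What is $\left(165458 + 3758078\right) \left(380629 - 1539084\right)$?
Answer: $-4545239896880$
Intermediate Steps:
$\left(165458 + 3758078\right) \left(380629 - 1539084\right) = 3923536 \left(-1158455\right) = -4545239896880$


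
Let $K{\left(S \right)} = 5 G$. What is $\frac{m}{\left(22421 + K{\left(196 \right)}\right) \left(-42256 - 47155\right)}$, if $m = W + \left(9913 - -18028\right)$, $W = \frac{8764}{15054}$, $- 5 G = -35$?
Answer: $- \frac{210316289}{15112811582232} \approx -1.3916 \cdot 10^{-5}$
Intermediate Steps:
$G = 7$ ($G = \left(- \frac{1}{5}\right) \left(-35\right) = 7$)
$K{\left(S \right)} = 35$ ($K{\left(S \right)} = 5 \cdot 7 = 35$)
$W = \frac{4382}{7527}$ ($W = 8764 \cdot \frac{1}{15054} = \frac{4382}{7527} \approx 0.58217$)
$m = \frac{210316289}{7527}$ ($m = \frac{4382}{7527} + \left(9913 - -18028\right) = \frac{4382}{7527} + \left(9913 + 18028\right) = \frac{4382}{7527} + 27941 = \frac{210316289}{7527} \approx 27942.0$)
$\frac{m}{\left(22421 + K{\left(196 \right)}\right) \left(-42256 - 47155\right)} = \frac{210316289}{7527 \left(22421 + 35\right) \left(-42256 - 47155\right)} = \frac{210316289}{7527 \cdot 22456 \left(-89411\right)} = \frac{210316289}{7527 \left(-2007813416\right)} = \frac{210316289}{7527} \left(- \frac{1}{2007813416}\right) = - \frac{210316289}{15112811582232}$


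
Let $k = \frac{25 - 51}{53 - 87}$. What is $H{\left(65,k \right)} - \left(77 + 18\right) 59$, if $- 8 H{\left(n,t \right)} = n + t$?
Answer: $- \frac{381699}{68} \approx -5613.2$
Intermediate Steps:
$k = \frac{13}{17}$ ($k = - \frac{26}{-34} = \left(-26\right) \left(- \frac{1}{34}\right) = \frac{13}{17} \approx 0.76471$)
$H{\left(n,t \right)} = - \frac{n}{8} - \frac{t}{8}$ ($H{\left(n,t \right)} = - \frac{n + t}{8} = - \frac{n}{8} - \frac{t}{8}$)
$H{\left(65,k \right)} - \left(77 + 18\right) 59 = \left(\left(- \frac{1}{8}\right) 65 - \frac{13}{136}\right) - \left(77 + 18\right) 59 = \left(- \frac{65}{8} - \frac{13}{136}\right) - 95 \cdot 59 = - \frac{559}{68} - 5605 = - \frac{381699}{68}$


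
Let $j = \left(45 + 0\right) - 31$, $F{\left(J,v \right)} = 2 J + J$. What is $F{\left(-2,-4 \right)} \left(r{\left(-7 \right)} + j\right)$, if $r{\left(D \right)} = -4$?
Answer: $-60$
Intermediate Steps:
$F{\left(J,v \right)} = 3 J$
$j = 14$ ($j = 45 - 31 = 14$)
$F{\left(-2,-4 \right)} \left(r{\left(-7 \right)} + j\right) = 3 \left(-2\right) \left(-4 + 14\right) = \left(-6\right) 10 = -60$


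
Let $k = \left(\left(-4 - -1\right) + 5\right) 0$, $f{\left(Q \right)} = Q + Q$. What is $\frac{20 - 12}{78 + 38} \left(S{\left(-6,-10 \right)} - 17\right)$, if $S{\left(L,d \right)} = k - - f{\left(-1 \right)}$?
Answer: $- \frac{38}{29} \approx -1.3103$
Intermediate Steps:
$f{\left(Q \right)} = 2 Q$
$k = 0$ ($k = \left(\left(-4 + 1\right) + 5\right) 0 = \left(-3 + 5\right) 0 = 2 \cdot 0 = 0$)
$S{\left(L,d \right)} = -2$ ($S{\left(L,d \right)} = 0 - - 2 \left(-1\right) = 0 - \left(-1\right) \left(-2\right) = 0 - 2 = -2$)
$\frac{20 - 12}{78 + 38} \left(S{\left(-6,-10 \right)} - 17\right) = \frac{20 - 12}{78 + 38} \left(-2 - 17\right) = \frac{8}{116} \left(-19\right) = 8 \cdot \frac{1}{116} \left(-19\right) = \frac{2}{29} \left(-19\right) = - \frac{38}{29}$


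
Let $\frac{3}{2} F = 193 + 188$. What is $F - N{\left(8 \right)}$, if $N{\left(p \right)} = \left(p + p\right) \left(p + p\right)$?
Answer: $-2$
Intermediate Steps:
$F = 254$ ($F = \frac{2 \left(193 + 188\right)}{3} = \frac{2}{3} \cdot 381 = 254$)
$N{\left(p \right)} = 4 p^{2}$ ($N{\left(p \right)} = 2 p 2 p = 4 p^{2}$)
$F - N{\left(8 \right)} = 254 - 4 \cdot 8^{2} = 254 - 4 \cdot 64 = 254 - 256 = -2$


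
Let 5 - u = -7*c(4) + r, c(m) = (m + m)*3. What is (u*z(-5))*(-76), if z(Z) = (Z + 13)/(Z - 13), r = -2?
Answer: 53200/9 ≈ 5911.1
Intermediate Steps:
c(m) = 6*m (c(m) = (2*m)*3 = 6*m)
u = 175 (u = 5 - (-42*4 - 2) = 5 - (-7*24 - 2) = 5 - (-168 - 2) = 5 - 1*(-170) = 5 + 170 = 175)
z(Z) = (13 + Z)/(-13 + Z)
(u*z(-5))*(-76) = (175*((13 - 5)/(-13 - 5)))*(-76) = (175*(8/(-18)))*(-76) = (175*(-1/18*8))*(-76) = (175*(-4/9))*(-76) = -700/9*(-76) = 53200/9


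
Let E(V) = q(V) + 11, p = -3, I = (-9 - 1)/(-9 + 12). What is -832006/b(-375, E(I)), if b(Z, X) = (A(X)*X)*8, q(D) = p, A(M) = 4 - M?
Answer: 416003/128 ≈ 3250.0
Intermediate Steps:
I = -10/3 ≈ -3.3333
q(D) = -3
E(V) = 8 (E(V) = -3 + 11 = 8)
b(Z, X) = 8*X*(4 - X) (b(Z, X) = ((4 - X)*X)*8 = (X*(4 - X))*8 = 8*X*(4 - X))
-832006/b(-375, E(I)) = -832006*1/(64*(4 - 1*8)) = -832006*1/(64*(4 - 8)) = -832006/(8*8*(-4)) = -832006/(-256) = -832006*(-1/256) = 416003/128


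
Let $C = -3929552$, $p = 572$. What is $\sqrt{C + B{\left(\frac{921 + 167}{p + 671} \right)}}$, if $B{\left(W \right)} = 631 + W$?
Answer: $\frac{17 i \sqrt{21004754705}}{1243} \approx 1982.2 i$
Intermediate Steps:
$\sqrt{C + B{\left(\frac{921 + 167}{p + 671} \right)}} = \sqrt{-3929552 + \left(631 + \frac{921 + 167}{572 + 671}\right)} = \sqrt{-3929552 + \left(631 + \frac{1088}{1243}\right)} = \sqrt{-3929552 + \frac{785421}{1243}} = \sqrt{- \frac{4883647715}{1243}} = \frac{17 i \sqrt{21004754705}}{1243}$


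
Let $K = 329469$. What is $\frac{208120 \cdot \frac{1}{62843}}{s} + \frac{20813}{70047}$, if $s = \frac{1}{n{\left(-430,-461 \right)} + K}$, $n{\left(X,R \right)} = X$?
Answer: $\frac{436071965145029}{400178511} \approx 1.0897 \cdot 10^{6}$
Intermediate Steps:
$s = \frac{1}{329039}$ ($s = \frac{1}{-430 + 329469} = \frac{1}{329039} \approx 3.0392 \cdot 10^{-6}$)
$\frac{208120 \cdot \frac{1}{62843}}{s} + \frac{20813}{70047} = \frac{208120}{62843} \frac{1}{\frac{1}{329039}} + \frac{20813}{70047} = 208120 \cdot \frac{1}{62843} \cdot 329039 + 20813 \cdot \frac{1}{70047} = \frac{18920}{5713} \cdot 329039 + \frac{20813}{70047} = \frac{6225417880}{5713} + \frac{20813}{70047} = \frac{436071965145029}{400178511}$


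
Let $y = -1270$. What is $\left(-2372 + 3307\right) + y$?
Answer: $-335$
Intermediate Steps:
$\left(-2372 + 3307\right) + y = \left(-2372 + 3307\right) - 1270 = 935 - 1270 = -335$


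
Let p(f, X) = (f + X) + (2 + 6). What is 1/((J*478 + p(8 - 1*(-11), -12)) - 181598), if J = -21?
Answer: -1/191621 ≈ -5.2186e-6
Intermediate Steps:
p(f, X) = 8 + X + f (p(f, X) = (X + f) + 8 = 8 + X + f)
1/((J*478 + p(8 - 1*(-11), -12)) - 181598) = 1/((-21*478 + (8 - 12 + (8 - 1*(-11)))) - 181598) = 1/((-10038 + (8 - 12 + (8 + 11))) - 181598) = 1/((-10038 + (8 - 12 + 19)) - 181598) = 1/((-10038 + 15) - 181598) = 1/(-10023 - 181598) = 1/(-191621) = -1/191621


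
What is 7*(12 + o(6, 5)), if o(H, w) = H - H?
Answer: 84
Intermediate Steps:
o(H, w) = 0
7*(12 + o(6, 5)) = 7*(12 + 0) = 7*12 = 84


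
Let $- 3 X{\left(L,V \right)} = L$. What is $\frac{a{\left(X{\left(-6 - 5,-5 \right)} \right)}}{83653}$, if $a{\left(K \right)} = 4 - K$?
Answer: $\frac{1}{250959} \approx 3.9847 \cdot 10^{-6}$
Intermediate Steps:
$X{\left(L,V \right)} = - \frac{L}{3}$
$\frac{a{\left(X{\left(-6 - 5,-5 \right)} \right)}}{83653} = \frac{4 - - \frac{-6 - 5}{3}}{83653} = \left(4 - \left(- \frac{1}{3}\right) \left(-11\right)\right) \frac{1}{83653} = \left(4 - \frac{11}{3}\right) \frac{1}{83653} = \frac{1}{3} \cdot \frac{1}{83653} = \frac{1}{250959}$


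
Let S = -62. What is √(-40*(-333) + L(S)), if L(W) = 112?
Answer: 2*√3358 ≈ 115.90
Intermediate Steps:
√(-40*(-333) + L(S)) = √(-40*(-333) + 112) = √(13320 + 112) = √13432 = 2*√3358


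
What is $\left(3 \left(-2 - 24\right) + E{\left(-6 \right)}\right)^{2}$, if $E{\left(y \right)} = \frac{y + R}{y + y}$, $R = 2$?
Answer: $\frac{54289}{9} \approx 6032.1$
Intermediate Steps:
$E{\left(y \right)} = \frac{2 + y}{2 y}$ ($E{\left(y \right)} = \frac{y + 2}{y + y} = \frac{2 + y}{2 y}$)
$\left(3 \left(-2 - 24\right) + E{\left(-6 \right)}\right)^{2} = \left(3 \left(-2 - 24\right) + \frac{2 - 6}{2 \left(-6\right)}\right)^{2} = \left(3 \left(-2 - 24\right) + \frac{1}{2} \left(- \frac{1}{6}\right) \left(-4\right)\right)^{2} = \left(3 \left(-26\right) + \frac{1}{3}\right)^{2} = \left(-78 + \frac{1}{3}\right)^{2} = \left(- \frac{233}{3}\right)^{2} = \frac{54289}{9}$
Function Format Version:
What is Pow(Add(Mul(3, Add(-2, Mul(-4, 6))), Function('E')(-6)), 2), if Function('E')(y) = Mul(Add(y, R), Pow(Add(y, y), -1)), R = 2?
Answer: Rational(54289, 9) ≈ 6032.1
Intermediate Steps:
Function('E')(y) = Mul(Rational(1, 2), Pow(y, -1), Add(2, y)) (Function('E')(y) = Mul(Add(y, 2), Pow(Add(y, y), -1)) = Mul(Add(2, y), Pow(Mul(2, y), -1)) = Mul(Add(2, y), Mul(Rational(1, 2), Pow(y, -1))) = Mul(Rational(1, 2), Pow(y, -1), Add(2, y)))
Pow(Add(Mul(3, Add(-2, Mul(-4, 6))), Function('E')(-6)), 2) = Pow(Add(Mul(3, Add(-2, Mul(-4, 6))), Mul(Rational(1, 2), Pow(-6, -1), Add(2, -6))), 2) = Pow(Add(Mul(3, Add(-2, -24)), Mul(Rational(1, 2), Rational(-1, 6), -4)), 2) = Pow(Add(Mul(3, -26), Rational(1, 3)), 2) = Pow(Add(-78, Rational(1, 3)), 2) = Pow(Rational(-233, 3), 2) = Rational(54289, 9)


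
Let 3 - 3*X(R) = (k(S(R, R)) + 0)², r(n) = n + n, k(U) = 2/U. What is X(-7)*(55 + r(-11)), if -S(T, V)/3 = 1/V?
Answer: -1859/9 ≈ -206.56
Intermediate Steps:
S(T, V) = -3/V
r(n) = 2*n
X(R) = 1 - 4*R²/27 (X(R) = 1 - (2/((-3/R)) + 0)²/3 = 1 - (2*(-R/3) + 0)²/3 = 1 - (-2*R/3 + 0)²/3 = 1 - 4*R²/9/3 = 1 - 4*R²/27)
X(-7)*(55 + r(-11)) = (1 - 4/27*(-7)²)*(55 + 2*(-11)) = (1 - 4/27*49)*(55 - 22) = (1 - 196/27)*33 = -169/27*33 = -1859/9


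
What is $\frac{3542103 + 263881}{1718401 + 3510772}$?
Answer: $\frac{3805984}{5229173} \approx 0.72784$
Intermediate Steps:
$\frac{3542103 + 263881}{1718401 + 3510772} = \frac{3805984}{5229173}$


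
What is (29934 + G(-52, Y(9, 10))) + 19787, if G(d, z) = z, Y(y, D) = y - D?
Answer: 49720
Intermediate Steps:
(29934 + G(-52, Y(9, 10))) + 19787 = (29934 + (9 - 1*10)) + 19787 = (29934 + (9 - 10)) + 19787 = (29934 - 1) + 19787 = 29933 + 19787 = 49720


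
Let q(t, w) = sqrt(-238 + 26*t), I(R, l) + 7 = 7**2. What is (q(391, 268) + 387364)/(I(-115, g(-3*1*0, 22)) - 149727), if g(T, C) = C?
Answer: -387364/149685 - 2*sqrt(2482)/149685 ≈ -2.5885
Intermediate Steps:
I(R, l) = 42 (I(R, l) = -7 + 7**2 = -7 + 49 = 42)
(q(391, 268) + 387364)/(I(-115, g(-3*1*0, 22)) - 149727) = (sqrt(-238 + 26*391) + 387364)/(42 - 149727) = (sqrt(-238 + 10166) + 387364)/(-149685) = (sqrt(9928) + 387364)*(-1/149685) = (2*sqrt(2482) + 387364)*(-1/149685) = (387364 + 2*sqrt(2482))*(-1/149685) = -387364/149685 - 2*sqrt(2482)/149685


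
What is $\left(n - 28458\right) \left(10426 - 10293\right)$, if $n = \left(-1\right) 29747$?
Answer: $-7741265$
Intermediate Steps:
$n = -29747$
$\left(n - 28458\right) \left(10426 - 10293\right) = \left(-29747 - 28458\right) \left(10426 - 10293\right) = \left(-58205\right) 133 = -7741265$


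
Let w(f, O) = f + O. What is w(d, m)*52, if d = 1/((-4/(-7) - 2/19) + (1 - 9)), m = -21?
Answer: -550550/501 ≈ -1098.9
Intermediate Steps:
d = -133/1002 (d = 1/((-4*(-⅐) - 2*1/19) - 8) = 1/((4/7 - 2/19) - 8) = 1/(62/133 - 8) = 1/(-1002/133) = -133/1002 ≈ -0.13273)
w(f, O) = O + f
w(d, m)*52 = (-21 - 133/1002)*52 = -21175/1002*52 = -550550/501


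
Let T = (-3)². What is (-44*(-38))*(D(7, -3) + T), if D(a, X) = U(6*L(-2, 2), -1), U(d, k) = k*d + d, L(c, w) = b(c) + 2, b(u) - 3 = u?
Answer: 15048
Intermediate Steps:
b(u) = 3 + u
L(c, w) = 5 + c (L(c, w) = (3 + c) + 2 = 5 + c)
U(d, k) = d + d*k (U(d, k) = d*k + d = d + d*k)
T = 9
D(a, X) = 0 (D(a, X) = (6*(5 - 2))*(1 - 1) = (6*3)*0 = 18*0 = 0)
(-44*(-38))*(D(7, -3) + T) = (-44*(-38))*(0 + 9) = 1672*9 = 15048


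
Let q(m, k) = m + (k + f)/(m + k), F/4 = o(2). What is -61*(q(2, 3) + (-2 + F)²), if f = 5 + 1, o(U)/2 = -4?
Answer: -353739/5 ≈ -70748.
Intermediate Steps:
o(U) = -8 (o(U) = 2*(-4) = -8)
f = 6
F = -32 (F = 4*(-8) = -32)
q(m, k) = m + (6 + k)/(k + m) (q(m, k) = m + (k + 6)/(m + k) = m + (6 + k)/(k + m))
-61*(q(2, 3) + (-2 + F)²) = -61*((6 + 3 + 2² + 3*2)/(3 + 2) + (-2 - 32)²) = -61*((6 + 3 + 4 + 6)/5 + (-34)²) = -61*((⅕)*19 + 1156) = -61*(19/5 + 1156) = -61*5799/5 = -353739/5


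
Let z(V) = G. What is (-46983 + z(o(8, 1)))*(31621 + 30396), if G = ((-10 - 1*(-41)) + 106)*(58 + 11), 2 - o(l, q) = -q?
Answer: -2327498010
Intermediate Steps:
o(l, q) = 2 + q (o(l, q) = 2 - (-1)*q = 2 + q)
G = 9453 (G = ((-10 + 41) + 106)*69 = (31 + 106)*69 = 137*69 = 9453)
z(V) = 9453
(-46983 + z(o(8, 1)))*(31621 + 30396) = (-46983 + 9453)*(31621 + 30396) = -37530*62017 = -2327498010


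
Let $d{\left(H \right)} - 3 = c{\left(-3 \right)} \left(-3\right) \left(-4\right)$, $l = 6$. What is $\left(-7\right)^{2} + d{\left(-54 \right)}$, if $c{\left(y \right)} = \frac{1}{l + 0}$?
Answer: $54$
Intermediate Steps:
$c{\left(y \right)} = \frac{1}{6}$ ($c{\left(y \right)} = \frac{1}{6 + 0} = \frac{1}{6}$)
$d{\left(H \right)} = 5$ ($d{\left(H \right)} = 3 + \frac{1}{6} \left(-3\right) \left(-4\right) = 3 - -2 = 3 + 2 = 5$)
$\left(-7\right)^{2} + d{\left(-54 \right)} = \left(-7\right)^{2} + 5 = 49 + 5 = 54$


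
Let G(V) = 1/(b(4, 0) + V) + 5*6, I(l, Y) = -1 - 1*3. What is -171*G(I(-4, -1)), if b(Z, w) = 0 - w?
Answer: -20349/4 ≈ -5087.3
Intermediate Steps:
b(Z, w) = -w
I(l, Y) = -4 (I(l, Y) = -1 - 3 = -4)
G(V) = 30 + 1/V (G(V) = 1/(-1*0 + V) + 5*6 = 1/(0 + V) + 30 = 1/V + 30 = 30 + 1/V)
-171*G(I(-4, -1)) = -171*(30 + 1/(-4)) = -171*(30 - 1/4) = -171*119/4 = -20349/4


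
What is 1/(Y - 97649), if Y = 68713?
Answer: -1/28936 ≈ -3.4559e-5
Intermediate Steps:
1/(Y - 97649) = 1/(68713 - 97649) = 1/(-28936) = -1/28936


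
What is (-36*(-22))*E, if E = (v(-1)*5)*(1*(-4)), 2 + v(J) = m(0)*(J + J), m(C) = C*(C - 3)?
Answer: 31680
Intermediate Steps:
m(C) = C*(-3 + C)
v(J) = -2 (v(J) = -2 + (0*(-3 + 0))*(J + J) = -2 + (0*(-3))*(2*J) = -2 + 0*(2*J) = -2 + 0 = -2)
E = 40 (E = (-2*5)*(1*(-4)) = -10*(-4) = 40)
(-36*(-22))*E = -36*(-22)*40 = 792*40 = 31680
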